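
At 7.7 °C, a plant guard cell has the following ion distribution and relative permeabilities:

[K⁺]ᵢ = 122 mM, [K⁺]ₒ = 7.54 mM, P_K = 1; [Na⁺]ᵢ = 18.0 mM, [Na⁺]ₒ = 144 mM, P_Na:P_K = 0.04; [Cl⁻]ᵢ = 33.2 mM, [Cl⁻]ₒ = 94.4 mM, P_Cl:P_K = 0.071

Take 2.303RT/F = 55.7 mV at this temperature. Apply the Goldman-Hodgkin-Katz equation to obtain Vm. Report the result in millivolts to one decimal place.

-51.1 mV

Vm = 55.7 · log₁₀[(Σ P·[cation]ₒ + Σ P·[anion]ᵢ) / (Σ P·[cation]ᵢ + Σ P·[anion]ₒ)]
Numerator = 1×7.54 + 0.04×144 + 0.071×33.2 = 15.66
Denominator = 1×122 + 0.04×18.0 + 0.071×94.4 = 129.4
Vm = 55.7 · log₁₀(0.12098) = 55.7 × (-0.9173) = -51.09 mV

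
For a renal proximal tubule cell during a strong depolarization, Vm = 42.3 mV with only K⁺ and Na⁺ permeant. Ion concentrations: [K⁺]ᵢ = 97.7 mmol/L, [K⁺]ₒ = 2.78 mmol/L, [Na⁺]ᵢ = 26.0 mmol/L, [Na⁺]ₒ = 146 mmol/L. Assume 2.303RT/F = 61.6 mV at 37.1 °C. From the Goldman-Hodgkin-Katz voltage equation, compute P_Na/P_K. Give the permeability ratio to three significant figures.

Let α = P_Na/P_K. GHK: Vm = 61.6·log₁₀[(Kₒ + α·Naₒ)/(Kᵢ + α·Naᵢ)].
10^(Vm/61.6) = 10^(42.3/61.6) = 4.8606
So 4.8606·(Kᵢ + α·Naᵢ) = Kₒ + α·Naₒ → α = (4.8606·97.7 − 2.78) / (146.0 − 4.8606·26.0)
α = (474.9 − 2.78) / (146.0 − 126.4) = 472.1/19.62 = 24.06

24.1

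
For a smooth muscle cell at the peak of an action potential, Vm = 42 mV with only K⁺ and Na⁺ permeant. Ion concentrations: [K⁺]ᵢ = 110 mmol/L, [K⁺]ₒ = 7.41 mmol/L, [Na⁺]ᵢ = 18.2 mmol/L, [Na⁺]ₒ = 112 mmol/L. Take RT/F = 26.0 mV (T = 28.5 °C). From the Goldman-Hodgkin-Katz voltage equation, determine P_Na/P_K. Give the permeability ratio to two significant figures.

Let α = P_Na/P_K. GHK: Vm = 26.0·ln[(Kₒ + α·Naₒ)/(Kᵢ + α·Naᵢ)].
e^(Vm/26.0) = e^(42.0/26.0) = 5.0298
So 5.0298·(Kᵢ + α·Naᵢ) = Kₒ + α·Naₒ → α = (5.0298·110.0 − 7.41) / (112.0 − 5.0298·18.2)
α = (553.3 − 7.41) / (112.0 − 91.54) = 545.9/20.46 = 26.68

27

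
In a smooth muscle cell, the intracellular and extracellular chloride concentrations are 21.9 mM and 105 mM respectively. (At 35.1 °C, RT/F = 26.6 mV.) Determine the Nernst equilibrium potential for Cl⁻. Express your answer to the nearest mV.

E = (26.6/z) · ln([Cl⁻]_out/[Cl⁻]_in) with z = -1.
For an anion, dividing by z = -1 reverses the sign.
= (26.6/-1) · ln(105/21.9) = -26.60 · ln(4.795)
= -26.60 · (1.5675) = -41.69 mV

-42 mV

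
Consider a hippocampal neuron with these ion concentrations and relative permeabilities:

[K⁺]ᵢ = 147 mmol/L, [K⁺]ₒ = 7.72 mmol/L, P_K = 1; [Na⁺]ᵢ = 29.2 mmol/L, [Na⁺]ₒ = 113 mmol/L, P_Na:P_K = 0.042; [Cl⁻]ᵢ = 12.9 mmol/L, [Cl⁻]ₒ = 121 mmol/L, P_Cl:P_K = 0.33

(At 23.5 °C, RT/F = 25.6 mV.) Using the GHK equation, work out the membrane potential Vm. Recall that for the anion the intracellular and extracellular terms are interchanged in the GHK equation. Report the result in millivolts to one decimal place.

Vm = 25.6 · ln[(Σ P·[cation]ₒ + Σ P·[anion]ᵢ) / (Σ P·[cation]ᵢ + Σ P·[anion]ₒ)]
Numerator = 1×7.72 + 0.042×113 + 0.33×12.9 = 16.72
Denominator = 1×147 + 0.042×29.2 + 0.33×121 = 188.2
Vm = 25.6 · ln(0.088878) = 25.6 × (-2.4205) = -61.96 mV

-62.0 mV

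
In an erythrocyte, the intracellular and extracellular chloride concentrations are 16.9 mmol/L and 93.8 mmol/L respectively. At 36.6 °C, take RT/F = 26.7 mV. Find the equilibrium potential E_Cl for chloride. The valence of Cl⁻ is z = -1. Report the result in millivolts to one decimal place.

E = (26.7/z) · ln([Cl⁻]_out/[Cl⁻]_in) with z = -1.
For an anion, dividing by z = -1 reverses the sign.
= (26.7/-1) · ln(93.8/16.9) = -26.70 · ln(5.55)
= -26.70 · (1.7139) = -45.76 mV

-45.8 mV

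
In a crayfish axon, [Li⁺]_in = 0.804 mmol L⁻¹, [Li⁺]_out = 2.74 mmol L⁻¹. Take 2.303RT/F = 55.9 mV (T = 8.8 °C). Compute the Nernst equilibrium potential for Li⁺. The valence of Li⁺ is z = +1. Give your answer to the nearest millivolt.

30 mV

E = (55.9/z) · log₁₀([Li⁺]_out/[Li⁺]_in) with z = +1.
= (55.9/1) · log₁₀(2.74/0.804) = 55.90 · log₁₀(3.408)
= 55.90 · (0.5325) = 29.77 mV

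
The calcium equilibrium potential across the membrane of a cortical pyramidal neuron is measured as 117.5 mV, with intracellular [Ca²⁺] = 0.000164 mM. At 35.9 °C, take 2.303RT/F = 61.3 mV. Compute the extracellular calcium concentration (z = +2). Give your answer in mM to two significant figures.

1.1 mM

Nernst: E = (61.3/2) · log₁₀([out]/[in]), so log₁₀([out]/[in]) = 117.5 × 2 / 61.3 = 3.8336.
[out]/[in] = 10^(3.8336) = 6817.
[out] = 6817 × 0.000164 = 1.118 mM.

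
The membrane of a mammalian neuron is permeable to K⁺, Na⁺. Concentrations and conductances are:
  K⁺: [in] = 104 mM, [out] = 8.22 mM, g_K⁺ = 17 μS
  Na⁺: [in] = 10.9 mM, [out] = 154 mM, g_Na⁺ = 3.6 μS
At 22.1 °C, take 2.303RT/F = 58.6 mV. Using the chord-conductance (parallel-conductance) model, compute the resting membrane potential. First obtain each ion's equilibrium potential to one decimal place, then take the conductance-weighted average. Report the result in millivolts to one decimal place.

E_K⁺ = (58.6/1)·log₁₀(8.22/104) = -64.6 mV
E_Na⁺ = (58.6/1)·log₁₀(154/10.9) = 67.4 mV
Vm = (Σ gᵢEᵢ)/(Σ gᵢ) = (17·-64.6 + 3.6·67.4) / (17 + 3.6)
= -855.56 / 20.6 = -41.53 mV

-41.5 mV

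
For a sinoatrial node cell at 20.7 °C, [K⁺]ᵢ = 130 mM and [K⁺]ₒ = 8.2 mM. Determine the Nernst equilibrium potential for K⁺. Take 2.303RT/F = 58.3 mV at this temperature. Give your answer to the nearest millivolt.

E = (58.3/z) · log₁₀([K⁺]_out/[K⁺]_in) with z = +1.
= (58.3/1) · log₁₀(8.2/130) = 58.30 · log₁₀(0.06308)
= 58.30 · (-1.2001) = -69.97 mV

-70 mV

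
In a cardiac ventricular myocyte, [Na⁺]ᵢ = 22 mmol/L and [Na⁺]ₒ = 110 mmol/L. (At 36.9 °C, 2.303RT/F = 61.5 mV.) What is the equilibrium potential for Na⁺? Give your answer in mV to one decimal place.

E = (61.5/z) · log₁₀([Na⁺]_out/[Na⁺]_in) with z = +1.
= (61.5/1) · log₁₀(110/22) = 61.50 · log₁₀(5)
= 61.50 · (0.6990) = 42.99 mV

43.0 mV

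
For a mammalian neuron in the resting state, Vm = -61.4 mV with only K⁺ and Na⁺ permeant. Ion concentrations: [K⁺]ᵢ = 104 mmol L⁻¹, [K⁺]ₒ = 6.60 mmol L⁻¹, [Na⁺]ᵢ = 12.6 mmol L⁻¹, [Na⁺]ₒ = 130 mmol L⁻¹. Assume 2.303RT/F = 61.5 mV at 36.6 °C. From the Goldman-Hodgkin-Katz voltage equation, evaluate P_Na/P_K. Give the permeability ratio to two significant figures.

Let α = P_Na/P_K. GHK: Vm = 61.5·log₁₀[(Kₒ + α·Naₒ)/(Kᵢ + α·Naᵢ)].
10^(Vm/61.5) = 10^(-61.4/61.5) = 0.10038
So 0.10038·(Kᵢ + α·Naᵢ) = Kₒ + α·Naₒ → α = (0.10038·104.0 − 6.6) / (130.0 − 0.10038·12.6)
α = (10.44 − 6.6) / (130.0 − 1.265) = 3.839/128.7 = 0.02982

0.030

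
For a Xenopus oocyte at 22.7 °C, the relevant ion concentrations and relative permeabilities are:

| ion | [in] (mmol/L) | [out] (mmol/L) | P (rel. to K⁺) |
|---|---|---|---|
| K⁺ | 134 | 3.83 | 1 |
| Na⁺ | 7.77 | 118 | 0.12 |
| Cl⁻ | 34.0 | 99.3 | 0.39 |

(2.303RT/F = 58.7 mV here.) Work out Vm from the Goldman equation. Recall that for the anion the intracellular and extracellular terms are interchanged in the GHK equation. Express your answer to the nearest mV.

-44 mV

Vm = 58.7 · log₁₀[(Σ P·[cation]ₒ + Σ P·[anion]ᵢ) / (Σ P·[cation]ᵢ + Σ P·[anion]ₒ)]
Numerator = 1×3.83 + 0.12×118 + 0.39×34.0 = 31.25
Denominator = 1×134 + 0.12×7.77 + 0.39×99.3 = 173.7
Vm = 58.7 · log₁₀(0.17995) = 58.7 × (-0.7448) = -43.72 mV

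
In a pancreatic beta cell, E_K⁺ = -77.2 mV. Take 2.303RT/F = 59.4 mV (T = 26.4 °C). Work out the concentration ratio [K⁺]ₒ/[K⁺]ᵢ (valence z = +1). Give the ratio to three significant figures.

0.0502

log₁₀([out]/[in]) = E·z/(59.4) = -77.2 × 1 / 59.4 = -1.2997
[out]/[in] = 10^(-1.2997) = 0.05016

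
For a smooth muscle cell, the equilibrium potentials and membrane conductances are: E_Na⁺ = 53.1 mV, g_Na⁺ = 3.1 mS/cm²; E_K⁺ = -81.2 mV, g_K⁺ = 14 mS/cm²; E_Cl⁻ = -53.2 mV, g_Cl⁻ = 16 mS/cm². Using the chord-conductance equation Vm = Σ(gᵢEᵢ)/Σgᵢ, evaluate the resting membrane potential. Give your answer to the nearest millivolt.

-55 mV

Σ gᵢEᵢ = 3.1·(53.1) + 14·(-81.2) + 16·(-53.2) = -1823.39
Σ gᵢ = 3.1 + 14 + 16 = 33.1
Vm = -1823.39 / 33.1 = -55.09 mV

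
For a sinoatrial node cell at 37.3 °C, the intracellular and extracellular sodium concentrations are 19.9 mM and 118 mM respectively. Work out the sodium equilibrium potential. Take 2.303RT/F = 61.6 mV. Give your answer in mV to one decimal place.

E = (61.6/z) · log₁₀([Na⁺]_out/[Na⁺]_in) with z = +1.
= (61.6/1) · log₁₀(118/19.9) = 61.60 · log₁₀(5.93)
= 61.60 · (0.7730) = 47.62 mV

47.6 mV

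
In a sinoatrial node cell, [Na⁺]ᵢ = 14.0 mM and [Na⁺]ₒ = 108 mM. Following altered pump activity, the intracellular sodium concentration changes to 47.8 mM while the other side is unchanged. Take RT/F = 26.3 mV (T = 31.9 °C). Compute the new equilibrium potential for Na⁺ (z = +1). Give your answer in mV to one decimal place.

21.4 mV

After the shift: [Na⁺]_out = 108, [Na⁺]_in = 47.8 mM.
E_new = (26.3/1)·ln(108/47.8) = 26.30 · (0.8151) = 21.44 mV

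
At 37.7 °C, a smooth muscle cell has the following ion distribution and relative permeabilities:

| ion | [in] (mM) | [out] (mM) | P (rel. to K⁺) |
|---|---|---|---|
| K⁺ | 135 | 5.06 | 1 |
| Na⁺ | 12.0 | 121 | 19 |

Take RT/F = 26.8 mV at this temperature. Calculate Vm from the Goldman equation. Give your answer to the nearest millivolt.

50 mV

Vm = 26.8 · ln[(Σ P·[cation]ₒ + Σ P·[anion]ᵢ) / (Σ P·[cation]ᵢ + Σ P·[anion]ₒ)]
Numerator = 1×5.06 + 19×121 = 2304
Denominator = 1×135 + 19×12.0 = 363
Vm = 26.8 · ln(6.3473) = 26.8 × (1.8480) = 49.53 mV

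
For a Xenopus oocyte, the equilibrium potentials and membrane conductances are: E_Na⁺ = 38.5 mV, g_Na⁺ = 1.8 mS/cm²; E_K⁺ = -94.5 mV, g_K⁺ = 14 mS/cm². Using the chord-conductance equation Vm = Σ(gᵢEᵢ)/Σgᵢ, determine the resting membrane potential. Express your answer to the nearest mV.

-79 mV

Σ gᵢEᵢ = 1.8·(38.5) + 14·(-94.5) = -1253.70
Σ gᵢ = 1.8 + 14 = 15.8
Vm = -1253.70 / 15.8 = -79.35 mV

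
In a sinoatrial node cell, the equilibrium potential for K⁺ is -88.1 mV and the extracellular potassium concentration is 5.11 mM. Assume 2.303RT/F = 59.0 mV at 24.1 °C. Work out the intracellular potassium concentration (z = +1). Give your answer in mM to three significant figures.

Nernst: E = (59.0/1) · log₁₀([out]/[in]), so log₁₀([out]/[in]) = -88.1 × 1 / 59.0 = -1.4932.
[out]/[in] = 10^(-1.4932) = 0.03212.
[in] = 5.11 / 0.03212 = 159.1 mM.

159 mM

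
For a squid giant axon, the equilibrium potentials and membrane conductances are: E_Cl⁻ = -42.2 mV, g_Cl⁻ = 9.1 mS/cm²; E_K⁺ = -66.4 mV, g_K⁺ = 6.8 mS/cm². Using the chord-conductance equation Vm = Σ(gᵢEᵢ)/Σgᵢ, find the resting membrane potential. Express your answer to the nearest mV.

Σ gᵢEᵢ = 9.1·(-42.2) + 6.8·(-66.4) = -835.54
Σ gᵢ = 9.1 + 6.8 = 15.9
Vm = -835.54 / 15.9 = -52.55 mV

-53 mV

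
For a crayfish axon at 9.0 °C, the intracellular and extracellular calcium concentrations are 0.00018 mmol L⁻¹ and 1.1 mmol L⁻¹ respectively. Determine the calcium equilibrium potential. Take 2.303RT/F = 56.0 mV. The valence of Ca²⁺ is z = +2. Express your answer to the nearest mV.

E = (56.0/z) · log₁₀([Ca²⁺]_out/[Ca²⁺]_in) with z = +2.
= (56.0/2) · log₁₀(1.1/0.00018) = 28.00 · log₁₀(6111)
= 28.00 · (3.7861) = 106.01 mV

106 mV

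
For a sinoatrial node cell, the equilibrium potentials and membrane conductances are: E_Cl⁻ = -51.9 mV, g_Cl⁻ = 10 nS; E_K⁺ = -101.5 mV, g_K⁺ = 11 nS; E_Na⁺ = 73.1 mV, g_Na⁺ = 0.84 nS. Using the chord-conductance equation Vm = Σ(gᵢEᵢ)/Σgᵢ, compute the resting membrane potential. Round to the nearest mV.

Σ gᵢEᵢ = 10·(-51.9) + 11·(-101.5) + 0.84·(73.1) = -1574.10
Σ gᵢ = 10 + 11 + 0.84 = 21.84
Vm = -1574.10 / 21.84 = -72.07 mV

-72 mV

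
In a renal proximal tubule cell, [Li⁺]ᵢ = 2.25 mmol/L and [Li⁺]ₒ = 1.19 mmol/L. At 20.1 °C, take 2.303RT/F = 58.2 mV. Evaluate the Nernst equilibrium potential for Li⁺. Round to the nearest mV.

-16 mV

E = (58.2/z) · log₁₀([Li⁺]_out/[Li⁺]_in) with z = +1.
= (58.2/1) · log₁₀(1.19/2.25) = 58.20 · log₁₀(0.5289)
= 58.20 · (-0.2766) = -16.10 mV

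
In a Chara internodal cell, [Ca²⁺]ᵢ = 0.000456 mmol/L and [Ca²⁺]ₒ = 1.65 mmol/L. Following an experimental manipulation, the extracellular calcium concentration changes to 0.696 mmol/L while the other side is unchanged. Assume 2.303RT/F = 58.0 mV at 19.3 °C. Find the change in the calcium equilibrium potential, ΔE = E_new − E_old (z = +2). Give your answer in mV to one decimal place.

-10.9 mV

E_old = (58.0/2)·log₁₀(1.65/0.000456) = 103.20 mV
E_new = (58.0/2)·log₁₀(0.696/0.000456) = 92.33 mV
ΔE = 92.33 − (103.20) = -10.87 mV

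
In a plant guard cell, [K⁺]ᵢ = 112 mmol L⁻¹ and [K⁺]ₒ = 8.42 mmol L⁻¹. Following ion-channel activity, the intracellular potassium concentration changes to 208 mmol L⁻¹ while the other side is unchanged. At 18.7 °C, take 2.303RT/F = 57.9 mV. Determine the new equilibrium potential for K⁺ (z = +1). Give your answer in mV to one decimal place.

-80.6 mV

After the shift: [K⁺]_out = 8.42, [K⁺]_in = 208 mmol L⁻¹.
E_new = (57.9/1)·log₁₀(8.42/208) = 57.90 · (-1.3928) = -80.64 mV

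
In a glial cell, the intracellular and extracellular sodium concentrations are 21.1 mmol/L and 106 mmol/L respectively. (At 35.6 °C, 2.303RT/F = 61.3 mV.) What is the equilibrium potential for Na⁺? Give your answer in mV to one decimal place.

E = (61.3/z) · log₁₀([Na⁺]_out/[Na⁺]_in) with z = +1.
= (61.3/1) · log₁₀(106/21.1) = 61.30 · log₁₀(5.024)
= 61.30 · (0.7010) = 42.97 mV

43.0 mV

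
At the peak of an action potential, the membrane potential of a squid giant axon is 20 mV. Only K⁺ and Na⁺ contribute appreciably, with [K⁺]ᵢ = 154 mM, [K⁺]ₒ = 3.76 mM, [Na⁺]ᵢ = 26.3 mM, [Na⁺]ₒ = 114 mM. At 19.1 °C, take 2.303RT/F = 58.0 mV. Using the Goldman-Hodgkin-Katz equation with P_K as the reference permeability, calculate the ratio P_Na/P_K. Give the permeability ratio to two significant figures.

Let α = P_Na/P_K. GHK: Vm = 58.0·log₁₀[(Kₒ + α·Naₒ)/(Kᵢ + α·Naᵢ)].
10^(Vm/58.0) = 10^(20.0/58.0) = 2.2122
So 2.2122·(Kᵢ + α·Naᵢ) = Kₒ + α·Naₒ → α = (2.2122·154.0 − 3.76) / (114.0 − 2.2122·26.3)
α = (340.7 − 3.76) / (114.0 − 58.18) = 336.9/55.82 = 6.036

6.0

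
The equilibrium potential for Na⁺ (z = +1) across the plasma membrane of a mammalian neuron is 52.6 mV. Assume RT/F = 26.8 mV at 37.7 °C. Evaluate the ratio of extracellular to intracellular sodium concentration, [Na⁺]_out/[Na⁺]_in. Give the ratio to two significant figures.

ln([out]/[in]) = E·z/(26.8) = 52.6 × 1 / 26.8 = 1.9627
[out]/[in] = e^(1.9627) = 7.118

7.1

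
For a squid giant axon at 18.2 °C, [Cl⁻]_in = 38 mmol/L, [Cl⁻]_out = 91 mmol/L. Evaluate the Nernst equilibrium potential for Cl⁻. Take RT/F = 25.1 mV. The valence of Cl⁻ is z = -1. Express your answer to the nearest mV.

-22 mV

E = (25.1/z) · ln([Cl⁻]_out/[Cl⁻]_in) with z = -1.
For an anion, dividing by z = -1 reverses the sign.
= (25.1/-1) · ln(91/38) = -25.10 · ln(2.395)
= -25.10 · (0.8733) = -21.92 mV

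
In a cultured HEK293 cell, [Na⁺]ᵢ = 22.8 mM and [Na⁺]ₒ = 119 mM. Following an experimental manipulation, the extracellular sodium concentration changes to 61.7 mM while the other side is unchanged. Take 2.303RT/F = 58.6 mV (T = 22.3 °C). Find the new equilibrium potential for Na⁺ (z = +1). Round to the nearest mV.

After the shift: [Na⁺]_out = 61.7, [Na⁺]_in = 22.8 mM.
E_new = (58.6/1)·log₁₀(61.7/22.8) = 58.60 · (0.4324) = 25.34 mV

25 mV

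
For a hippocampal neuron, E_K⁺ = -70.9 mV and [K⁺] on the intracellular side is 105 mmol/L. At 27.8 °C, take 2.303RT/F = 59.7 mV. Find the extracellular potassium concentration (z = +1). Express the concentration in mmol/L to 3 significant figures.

6.82 mmol/L

Nernst: E = (59.7/1) · log₁₀([out]/[in]), so log₁₀([out]/[in]) = -70.9 × 1 / 59.7 = -1.1876.
[out]/[in] = 10^(-1.1876) = 0.06492.
[out] = 0.06492 × 105 = 6.817 mmol/L.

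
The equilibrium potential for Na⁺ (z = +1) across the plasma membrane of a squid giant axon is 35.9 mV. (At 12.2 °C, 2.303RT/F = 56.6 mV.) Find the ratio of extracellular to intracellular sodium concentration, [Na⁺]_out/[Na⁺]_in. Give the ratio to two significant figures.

4.3

log₁₀([out]/[in]) = E·z/(56.6) = 35.9 × 1 / 56.6 = 0.6343
[out]/[in] = 10^(0.6343) = 4.308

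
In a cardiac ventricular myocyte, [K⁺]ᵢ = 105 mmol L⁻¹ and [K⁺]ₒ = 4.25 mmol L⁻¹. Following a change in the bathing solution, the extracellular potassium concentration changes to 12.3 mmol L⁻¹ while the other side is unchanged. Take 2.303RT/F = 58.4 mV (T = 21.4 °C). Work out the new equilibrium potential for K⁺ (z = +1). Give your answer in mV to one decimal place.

-54.4 mV

After the shift: [K⁺]_out = 12.3, [K⁺]_in = 105 mmol L⁻¹.
E_new = (58.4/1)·log₁₀(12.3/105) = 58.40 · (-0.9313) = -54.39 mV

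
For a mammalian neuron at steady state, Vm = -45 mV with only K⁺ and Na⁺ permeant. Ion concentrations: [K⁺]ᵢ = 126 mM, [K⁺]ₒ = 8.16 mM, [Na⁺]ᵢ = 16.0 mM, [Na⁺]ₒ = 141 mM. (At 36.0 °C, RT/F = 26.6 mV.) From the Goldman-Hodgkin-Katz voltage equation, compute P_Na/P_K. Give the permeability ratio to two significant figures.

Let α = P_Na/P_K. GHK: Vm = 26.6·ln[(Kₒ + α·Naₒ)/(Kᵢ + α·Naᵢ)].
e^(Vm/26.6) = e^(-45.0/26.6) = 0.1842
So 0.1842·(Kᵢ + α·Naᵢ) = Kₒ + α·Naₒ → α = (0.1842·126.0 − 8.16) / (141.0 − 0.1842·16.0)
α = (23.21 − 8.16) / (141.0 − 2.947) = 15.05/138.1 = 0.109

0.11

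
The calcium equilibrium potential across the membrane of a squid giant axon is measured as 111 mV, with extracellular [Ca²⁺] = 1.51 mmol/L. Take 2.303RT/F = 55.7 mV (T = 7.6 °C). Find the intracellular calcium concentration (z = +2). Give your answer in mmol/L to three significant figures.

Nernst: E = (55.7/2) · log₁₀([out]/[in]), so log₁₀([out]/[in]) = 111.0 × 2 / 55.7 = 3.9856.
[out]/[in] = 10^(3.9856) = 9675.
[in] = 1.51 / 9675 = 0.0001561 mmol/L.

0.000156 mmol/L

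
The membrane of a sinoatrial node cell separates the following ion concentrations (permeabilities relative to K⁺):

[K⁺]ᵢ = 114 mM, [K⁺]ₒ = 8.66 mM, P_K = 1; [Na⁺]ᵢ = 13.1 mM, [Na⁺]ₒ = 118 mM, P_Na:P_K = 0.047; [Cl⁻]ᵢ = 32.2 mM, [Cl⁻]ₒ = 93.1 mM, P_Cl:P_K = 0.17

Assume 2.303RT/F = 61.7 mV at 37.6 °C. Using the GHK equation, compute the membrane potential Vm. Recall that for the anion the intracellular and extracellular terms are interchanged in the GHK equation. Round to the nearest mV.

Vm = 61.7 · log₁₀[(Σ P·[cation]ₒ + Σ P·[anion]ᵢ) / (Σ P·[cation]ᵢ + Σ P·[anion]ₒ)]
Numerator = 1×8.66 + 0.047×118 + 0.17×32.2 = 19.68
Denominator = 1×114 + 0.047×13.1 + 0.17×93.1 = 130.4
Vm = 61.7 · log₁₀(0.15087) = 61.7 × (-0.8214) = -50.68 mV

-51 mV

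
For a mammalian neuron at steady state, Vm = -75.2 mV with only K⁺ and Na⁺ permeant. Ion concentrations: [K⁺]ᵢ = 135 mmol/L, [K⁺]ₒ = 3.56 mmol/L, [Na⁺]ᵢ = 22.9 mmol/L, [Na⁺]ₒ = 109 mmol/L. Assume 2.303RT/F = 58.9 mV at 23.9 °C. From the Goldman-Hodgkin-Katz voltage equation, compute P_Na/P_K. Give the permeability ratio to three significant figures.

0.0332

Let α = P_Na/P_K. GHK: Vm = 58.9·log₁₀[(Kₒ + α·Naₒ)/(Kᵢ + α·Naᵢ)].
10^(Vm/58.9) = 10^(-75.2/58.9) = 0.052876
So 0.052876·(Kᵢ + α·Naᵢ) = Kₒ + α·Naₒ → α = (0.052876·135.0 − 3.56) / (109.0 − 0.052876·22.9)
α = (7.138 − 3.56) / (109.0 − 1.211) = 3.578/107.8 = 0.0332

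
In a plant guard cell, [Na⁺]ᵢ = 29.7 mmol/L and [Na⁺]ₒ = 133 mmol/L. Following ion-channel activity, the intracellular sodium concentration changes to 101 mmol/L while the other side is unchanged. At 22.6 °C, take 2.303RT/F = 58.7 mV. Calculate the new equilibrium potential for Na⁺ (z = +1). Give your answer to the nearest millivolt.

After the shift: [Na⁺]_out = 133, [Na⁺]_in = 101 mmol/L.
E_new = (58.7/1)·log₁₀(133/101) = 58.70 · (0.1195) = 7.02 mV

7 mV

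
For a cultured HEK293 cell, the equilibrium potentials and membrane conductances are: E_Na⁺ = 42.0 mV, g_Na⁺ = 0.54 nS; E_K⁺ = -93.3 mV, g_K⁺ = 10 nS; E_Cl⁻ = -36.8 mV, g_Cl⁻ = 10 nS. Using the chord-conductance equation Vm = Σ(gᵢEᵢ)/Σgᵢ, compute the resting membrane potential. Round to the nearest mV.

-62 mV

Σ gᵢEᵢ = 0.54·(42.0) + 10·(-93.3) + 10·(-36.8) = -1278.32
Σ gᵢ = 0.54 + 10 + 10 = 20.54
Vm = -1278.32 / 20.54 = -62.24 mV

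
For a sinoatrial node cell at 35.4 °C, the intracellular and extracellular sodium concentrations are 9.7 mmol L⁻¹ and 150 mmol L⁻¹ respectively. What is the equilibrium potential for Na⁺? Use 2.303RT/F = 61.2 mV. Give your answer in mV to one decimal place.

72.8 mV

E = (61.2/z) · log₁₀([Na⁺]_out/[Na⁺]_in) with z = +1.
= (61.2/1) · log₁₀(150/9.7) = 61.20 · log₁₀(15.46)
= 61.20 · (1.1893) = 72.79 mV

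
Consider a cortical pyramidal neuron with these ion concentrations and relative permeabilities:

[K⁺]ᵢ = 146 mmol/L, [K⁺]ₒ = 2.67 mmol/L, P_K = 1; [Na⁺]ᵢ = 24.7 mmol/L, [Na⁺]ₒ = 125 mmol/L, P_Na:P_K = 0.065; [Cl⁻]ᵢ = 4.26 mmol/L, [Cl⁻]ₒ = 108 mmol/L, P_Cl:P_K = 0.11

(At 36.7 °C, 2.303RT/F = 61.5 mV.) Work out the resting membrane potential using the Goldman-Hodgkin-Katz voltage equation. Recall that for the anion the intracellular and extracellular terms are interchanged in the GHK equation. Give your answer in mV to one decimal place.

Vm = 61.5 · log₁₀[(Σ P·[cation]ₒ + Σ P·[anion]ᵢ) / (Σ P·[cation]ᵢ + Σ P·[anion]ₒ)]
Numerator = 1×2.67 + 0.065×125 + 0.11×4.26 = 11.26
Denominator = 1×146 + 0.065×24.7 + 0.11×108 = 159.5
Vm = 61.5 · log₁₀(0.070625) = 61.5 × (-1.1510) = -70.79 mV

-70.8 mV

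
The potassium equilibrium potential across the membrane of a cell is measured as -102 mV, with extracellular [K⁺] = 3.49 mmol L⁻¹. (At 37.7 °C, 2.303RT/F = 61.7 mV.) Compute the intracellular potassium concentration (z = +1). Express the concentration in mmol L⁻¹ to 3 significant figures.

157 mmol L⁻¹

Nernst: E = (61.7/1) · log₁₀([out]/[in]), so log₁₀([out]/[in]) = -102.0 × 1 / 61.7 = -1.6532.
[out]/[in] = 10^(-1.6532) = 0.02222.
[in] = 3.49 / 0.02222 = 157 mmol L⁻¹.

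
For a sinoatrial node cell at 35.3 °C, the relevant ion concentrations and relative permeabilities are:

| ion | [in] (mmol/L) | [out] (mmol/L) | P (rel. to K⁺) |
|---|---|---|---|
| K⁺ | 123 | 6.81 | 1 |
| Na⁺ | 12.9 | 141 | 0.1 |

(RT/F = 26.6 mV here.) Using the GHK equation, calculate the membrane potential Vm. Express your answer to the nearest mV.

Vm = 26.6 · ln[(Σ P·[cation]ₒ + Σ P·[anion]ᵢ) / (Σ P·[cation]ᵢ + Σ P·[anion]ₒ)]
Numerator = 1×6.81 + 0.1×141 = 20.91
Denominator = 1×123 + 0.1×12.9 = 124.3
Vm = 26.6 · ln(0.16824) = 26.6 × (-1.7824) = -47.41 mV

-47 mV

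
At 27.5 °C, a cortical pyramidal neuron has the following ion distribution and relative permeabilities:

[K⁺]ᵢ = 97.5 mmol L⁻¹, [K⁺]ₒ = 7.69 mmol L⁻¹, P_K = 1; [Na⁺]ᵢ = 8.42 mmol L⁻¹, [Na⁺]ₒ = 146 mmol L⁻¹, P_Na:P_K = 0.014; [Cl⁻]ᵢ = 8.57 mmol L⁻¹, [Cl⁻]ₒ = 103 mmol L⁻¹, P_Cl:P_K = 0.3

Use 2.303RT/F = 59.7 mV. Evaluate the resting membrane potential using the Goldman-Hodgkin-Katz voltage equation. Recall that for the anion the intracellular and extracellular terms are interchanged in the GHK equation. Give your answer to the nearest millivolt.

Vm = 59.7 · log₁₀[(Σ P·[cation]ₒ + Σ P·[anion]ᵢ) / (Σ P·[cation]ᵢ + Σ P·[anion]ₒ)]
Numerator = 1×7.69 + 0.014×146 + 0.3×8.57 = 12.3
Denominator = 1×97.5 + 0.014×8.42 + 0.3×103 = 128.5
Vm = 59.7 · log₁₀(0.095745) = 59.7 × (-1.0189) = -60.83 mV

-61 mV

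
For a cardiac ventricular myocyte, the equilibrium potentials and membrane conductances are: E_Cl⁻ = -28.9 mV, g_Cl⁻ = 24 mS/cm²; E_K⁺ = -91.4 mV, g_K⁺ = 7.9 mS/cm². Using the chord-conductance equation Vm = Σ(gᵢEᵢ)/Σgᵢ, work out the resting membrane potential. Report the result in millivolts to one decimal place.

Σ gᵢEᵢ = 24·(-28.9) + 7.9·(-91.4) = -1415.66
Σ gᵢ = 24 + 7.9 = 31.9
Vm = -1415.66 / 31.9 = -44.38 mV

-44.4 mV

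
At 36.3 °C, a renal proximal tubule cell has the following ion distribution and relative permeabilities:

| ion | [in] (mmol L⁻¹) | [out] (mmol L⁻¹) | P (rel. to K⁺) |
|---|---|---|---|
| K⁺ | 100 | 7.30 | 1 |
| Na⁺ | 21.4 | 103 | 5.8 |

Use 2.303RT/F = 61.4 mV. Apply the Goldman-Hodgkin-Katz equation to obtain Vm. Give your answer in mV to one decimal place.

Vm = 61.4 · log₁₀[(Σ P·[cation]ₒ + Σ P·[anion]ᵢ) / (Σ P·[cation]ᵢ + Σ P·[anion]ₒ)]
Numerator = 1×7.30 + 5.8×103 = 604.7
Denominator = 1×100 + 5.8×21.4 = 224.1
Vm = 61.4 · log₁₀(2.6981) = 61.4 × (0.4311) = 26.47 mV

26.5 mV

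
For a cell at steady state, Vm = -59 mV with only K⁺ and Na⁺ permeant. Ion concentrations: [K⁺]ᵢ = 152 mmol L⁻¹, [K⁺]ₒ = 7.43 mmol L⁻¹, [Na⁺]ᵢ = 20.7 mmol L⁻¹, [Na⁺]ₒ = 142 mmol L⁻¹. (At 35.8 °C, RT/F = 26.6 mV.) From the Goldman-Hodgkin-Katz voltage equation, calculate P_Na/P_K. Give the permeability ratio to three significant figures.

0.0652

Let α = P_Na/P_K. GHK: Vm = 26.6·ln[(Kₒ + α·Naₒ)/(Kᵢ + α·Naᵢ)].
e^(Vm/26.6) = e^(-59.0/26.6) = 0.10882
So 0.10882·(Kᵢ + α·Naᵢ) = Kₒ + α·Naₒ → α = (0.10882·152.0 − 7.43) / (142.0 − 0.10882·20.7)
α = (16.54 − 7.43) / (142.0 − 2.253) = 9.111/139.7 = 0.0652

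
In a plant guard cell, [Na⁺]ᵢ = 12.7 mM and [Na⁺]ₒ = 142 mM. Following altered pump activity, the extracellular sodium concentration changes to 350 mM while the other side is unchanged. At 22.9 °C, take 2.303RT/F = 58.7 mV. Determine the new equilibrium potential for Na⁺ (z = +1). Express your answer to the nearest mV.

85 mV

After the shift: [Na⁺]_out = 350, [Na⁺]_in = 12.7 mM.
E_new = (58.7/1)·log₁₀(350/12.7) = 58.70 · (1.4403) = 84.54 mV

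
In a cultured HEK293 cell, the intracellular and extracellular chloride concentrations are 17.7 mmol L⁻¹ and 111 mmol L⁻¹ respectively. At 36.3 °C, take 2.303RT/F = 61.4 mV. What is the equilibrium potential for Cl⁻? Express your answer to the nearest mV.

-49 mV

E = (61.4/z) · log₁₀([Cl⁻]_out/[Cl⁻]_in) with z = -1.
For an anion, dividing by z = -1 reverses the sign.
= (61.4/-1) · log₁₀(111/17.7) = -61.40 · log₁₀(6.271)
= -61.40 · (0.7973) = -48.96 mV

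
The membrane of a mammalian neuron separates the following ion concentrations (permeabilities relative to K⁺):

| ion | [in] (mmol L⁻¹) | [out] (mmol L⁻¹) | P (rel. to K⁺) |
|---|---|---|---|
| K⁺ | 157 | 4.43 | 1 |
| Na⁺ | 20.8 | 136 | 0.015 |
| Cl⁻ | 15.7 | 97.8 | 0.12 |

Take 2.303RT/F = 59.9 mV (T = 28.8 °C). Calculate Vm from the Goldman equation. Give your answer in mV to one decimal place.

Vm = 59.9 · log₁₀[(Σ P·[cation]ₒ + Σ P·[anion]ᵢ) / (Σ P·[cation]ᵢ + Σ P·[anion]ₒ)]
Numerator = 1×4.43 + 0.015×136 + 0.12×15.7 = 8.354
Denominator = 1×157 + 0.015×20.8 + 0.12×97.8 = 169
Vm = 59.9 · log₁₀(0.049418) = 59.9 × (-1.3061) = -78.24 mV

-78.2 mV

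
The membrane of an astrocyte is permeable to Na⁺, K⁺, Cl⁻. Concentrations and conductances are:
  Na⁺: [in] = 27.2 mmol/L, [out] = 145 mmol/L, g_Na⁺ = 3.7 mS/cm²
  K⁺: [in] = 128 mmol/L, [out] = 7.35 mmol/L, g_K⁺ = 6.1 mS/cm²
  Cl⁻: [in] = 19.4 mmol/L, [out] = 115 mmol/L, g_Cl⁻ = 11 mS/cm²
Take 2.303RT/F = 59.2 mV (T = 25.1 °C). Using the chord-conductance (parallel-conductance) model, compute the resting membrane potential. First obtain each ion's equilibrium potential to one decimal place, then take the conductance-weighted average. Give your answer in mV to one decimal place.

E_Na⁺ = (59.2/1)·log₁₀(145/27.2) = 43.0 mV
E_K⁺ = (59.2/1)·log₁₀(7.35/128) = -73.5 mV
E_Cl⁻ = (59.2/-1)·log₁₀(115/19.4) = -45.8 mV
Vm = (Σ gᵢEᵢ)/(Σ gᵢ) = (3.7·43.0 + 6.1·-73.5 + 11·-45.8) / (3.7 + 6.1 + 11)
= -793.05 / 20.8 = -38.13 mV

-38.1 mV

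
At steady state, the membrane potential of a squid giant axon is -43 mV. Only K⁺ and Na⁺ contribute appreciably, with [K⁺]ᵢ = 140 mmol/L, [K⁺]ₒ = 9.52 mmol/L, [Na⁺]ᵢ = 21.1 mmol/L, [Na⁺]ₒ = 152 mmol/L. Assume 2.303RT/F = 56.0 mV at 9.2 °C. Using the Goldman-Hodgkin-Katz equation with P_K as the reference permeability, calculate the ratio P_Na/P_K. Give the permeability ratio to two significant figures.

Let α = P_Na/P_K. GHK: Vm = 56.0·log₁₀[(Kₒ + α·Naₒ)/(Kᵢ + α·Naᵢ)].
10^(Vm/56.0) = 10^(-43.0/56.0) = 0.17066
So 0.17066·(Kᵢ + α·Naᵢ) = Kₒ + α·Naₒ → α = (0.17066·140.0 − 9.52) / (152.0 − 0.17066·21.1)
α = (23.89 − 9.52) / (152.0 − 3.601) = 14.37/148.4 = 0.09685

0.097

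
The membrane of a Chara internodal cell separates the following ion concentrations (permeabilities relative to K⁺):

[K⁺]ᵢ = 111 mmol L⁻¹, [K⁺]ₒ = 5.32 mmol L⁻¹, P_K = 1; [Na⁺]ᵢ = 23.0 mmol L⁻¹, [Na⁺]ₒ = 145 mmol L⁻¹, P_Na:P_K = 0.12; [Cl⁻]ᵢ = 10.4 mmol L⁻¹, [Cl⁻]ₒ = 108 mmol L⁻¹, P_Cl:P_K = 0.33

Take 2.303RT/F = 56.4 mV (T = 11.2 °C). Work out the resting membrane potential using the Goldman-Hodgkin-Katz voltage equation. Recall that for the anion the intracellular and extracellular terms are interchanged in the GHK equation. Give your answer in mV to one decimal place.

Vm = 56.4 · log₁₀[(Σ P·[cation]ₒ + Σ P·[anion]ᵢ) / (Σ P·[cation]ᵢ + Σ P·[anion]ₒ)]
Numerator = 1×5.32 + 0.12×145 + 0.33×10.4 = 26.15
Denominator = 1×111 + 0.12×23.0 + 0.33×108 = 149.4
Vm = 56.4 · log₁₀(0.17505) = 56.4 × (-0.7568) = -42.69 mV

-42.7 mV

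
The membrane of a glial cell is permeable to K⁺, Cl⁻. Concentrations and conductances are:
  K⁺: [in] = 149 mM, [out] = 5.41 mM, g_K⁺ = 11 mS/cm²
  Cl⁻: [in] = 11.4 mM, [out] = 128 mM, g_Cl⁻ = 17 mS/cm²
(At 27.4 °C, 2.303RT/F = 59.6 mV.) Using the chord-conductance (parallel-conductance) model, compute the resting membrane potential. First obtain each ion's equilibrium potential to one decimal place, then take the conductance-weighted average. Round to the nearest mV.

-72 mV

E_K⁺ = (59.6/1)·log₁₀(5.41/149) = -85.8 mV
E_Cl⁻ = (59.6/-1)·log₁₀(128/11.4) = -62.6 mV
Vm = (Σ gᵢEᵢ)/(Σ gᵢ) = (11·-85.8 + 17·-62.6) / (11 + 17)
= -2008.00 / 28 = -71.71 mV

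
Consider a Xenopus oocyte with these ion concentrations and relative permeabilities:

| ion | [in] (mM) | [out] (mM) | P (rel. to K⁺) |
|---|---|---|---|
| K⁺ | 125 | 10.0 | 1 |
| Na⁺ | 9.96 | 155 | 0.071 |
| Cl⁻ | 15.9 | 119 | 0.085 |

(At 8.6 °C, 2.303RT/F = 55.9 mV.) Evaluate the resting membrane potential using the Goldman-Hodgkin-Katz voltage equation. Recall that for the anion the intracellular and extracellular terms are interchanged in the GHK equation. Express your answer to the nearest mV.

Vm = 55.9 · log₁₀[(Σ P·[cation]ₒ + Σ P·[anion]ᵢ) / (Σ P·[cation]ᵢ + Σ P·[anion]ₒ)]
Numerator = 1×10.0 + 0.071×155 + 0.085×15.9 = 22.36
Denominator = 1×125 + 0.071×9.96 + 0.085×119 = 135.8
Vm = 55.9 · log₁₀(0.1646) = 55.9 × (-0.7836) = -43.80 mV

-44 mV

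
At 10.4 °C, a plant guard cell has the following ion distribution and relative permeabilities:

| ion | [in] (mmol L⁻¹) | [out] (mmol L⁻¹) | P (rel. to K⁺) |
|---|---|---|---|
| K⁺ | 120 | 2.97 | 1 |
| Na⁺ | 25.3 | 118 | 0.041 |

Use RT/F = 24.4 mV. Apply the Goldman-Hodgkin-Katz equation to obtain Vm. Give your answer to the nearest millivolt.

Vm = 24.4 · ln[(Σ P·[cation]ₒ + Σ P·[anion]ᵢ) / (Σ P·[cation]ᵢ + Σ P·[anion]ₒ)]
Numerator = 1×2.97 + 0.041×118 = 7.808
Denominator = 1×120 + 0.041×25.3 = 121
Vm = 24.4 · ln(0.064509) = 24.4 × (-2.7409) = -66.88 mV

-67 mV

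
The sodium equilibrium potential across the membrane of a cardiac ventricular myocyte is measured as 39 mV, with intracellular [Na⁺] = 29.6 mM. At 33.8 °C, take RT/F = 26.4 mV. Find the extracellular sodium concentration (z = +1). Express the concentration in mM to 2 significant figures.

130 mM

Nernst: E = (26.4/1) · ln([out]/[in]), so ln([out]/[in]) = 39.0 × 1 / 26.4 = 1.4773.
[out]/[in] = e^(1.4773) = 4.381.
[out] = 4.381 × 29.6 = 129.7 mM.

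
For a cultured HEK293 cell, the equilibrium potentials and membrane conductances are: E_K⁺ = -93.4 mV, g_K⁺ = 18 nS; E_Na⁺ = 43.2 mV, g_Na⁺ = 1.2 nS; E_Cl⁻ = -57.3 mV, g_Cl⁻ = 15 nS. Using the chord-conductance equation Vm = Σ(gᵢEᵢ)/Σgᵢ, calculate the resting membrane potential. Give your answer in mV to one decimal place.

-72.8 mV

Σ gᵢEᵢ = 18·(-93.4) + 1.2·(43.2) + 15·(-57.3) = -2488.86
Σ gᵢ = 18 + 1.2 + 15 = 34.2
Vm = -2488.86 / 34.2 = -72.77 mV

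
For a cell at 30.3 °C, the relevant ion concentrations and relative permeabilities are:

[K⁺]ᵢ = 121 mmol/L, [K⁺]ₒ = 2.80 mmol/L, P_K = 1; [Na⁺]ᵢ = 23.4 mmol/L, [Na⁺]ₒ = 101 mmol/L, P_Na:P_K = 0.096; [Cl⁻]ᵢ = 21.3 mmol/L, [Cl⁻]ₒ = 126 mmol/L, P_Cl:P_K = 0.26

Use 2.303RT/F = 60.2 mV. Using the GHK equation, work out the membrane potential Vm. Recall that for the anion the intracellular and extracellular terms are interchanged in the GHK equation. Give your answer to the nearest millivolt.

-56 mV

Vm = 60.2 · log₁₀[(Σ P·[cation]ₒ + Σ P·[anion]ᵢ) / (Σ P·[cation]ᵢ + Σ P·[anion]ₒ)]
Numerator = 1×2.80 + 0.096×101 + 0.26×21.3 = 18.03
Denominator = 1×121 + 0.096×23.4 + 0.26×126 = 156
Vm = 60.2 · log₁₀(0.1156) = 60.2 × (-0.9371) = -56.41 mV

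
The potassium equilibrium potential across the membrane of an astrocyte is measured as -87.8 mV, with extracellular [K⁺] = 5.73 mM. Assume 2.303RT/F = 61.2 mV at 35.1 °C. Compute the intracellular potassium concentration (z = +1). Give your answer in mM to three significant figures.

Nernst: E = (61.2/1) · log₁₀([out]/[in]), so log₁₀([out]/[in]) = -87.8 × 1 / 61.2 = -1.4346.
[out]/[in] = 10^(-1.4346) = 0.03676.
[in] = 5.73 / 0.03676 = 155.9 mM.

156 mM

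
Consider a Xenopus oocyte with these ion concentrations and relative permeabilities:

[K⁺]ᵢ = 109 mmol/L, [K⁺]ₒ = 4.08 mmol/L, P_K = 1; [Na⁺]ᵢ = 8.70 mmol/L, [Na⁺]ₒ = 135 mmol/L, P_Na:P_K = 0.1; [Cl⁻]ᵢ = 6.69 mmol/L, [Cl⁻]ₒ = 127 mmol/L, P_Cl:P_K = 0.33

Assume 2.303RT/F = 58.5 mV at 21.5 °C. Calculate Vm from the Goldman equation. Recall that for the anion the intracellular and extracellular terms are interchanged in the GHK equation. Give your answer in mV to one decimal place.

Vm = 58.5 · log₁₀[(Σ P·[cation]ₒ + Σ P·[anion]ᵢ) / (Σ P·[cation]ᵢ + Σ P·[anion]ₒ)]
Numerator = 1×4.08 + 0.1×135 + 0.33×6.69 = 19.79
Denominator = 1×109 + 0.1×8.70 + 0.33×127 = 151.8
Vm = 58.5 · log₁₀(0.13037) = 58.5 × (-0.8848) = -51.76 mV

-51.8 mV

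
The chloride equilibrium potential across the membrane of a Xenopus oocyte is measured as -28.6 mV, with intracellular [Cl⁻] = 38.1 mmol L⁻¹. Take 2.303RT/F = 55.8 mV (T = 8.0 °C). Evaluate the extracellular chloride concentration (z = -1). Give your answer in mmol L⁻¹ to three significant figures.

124 mmol L⁻¹

Nernst: E = (55.8/-1) · log₁₀([out]/[in]), so log₁₀([out]/[in]) = -28.6 × -1 / 55.8 = 0.5125.
[out]/[in] = 10^(0.5125) = 3.255.
[out] = 3.255 × 38.1 = 124 mmol L⁻¹.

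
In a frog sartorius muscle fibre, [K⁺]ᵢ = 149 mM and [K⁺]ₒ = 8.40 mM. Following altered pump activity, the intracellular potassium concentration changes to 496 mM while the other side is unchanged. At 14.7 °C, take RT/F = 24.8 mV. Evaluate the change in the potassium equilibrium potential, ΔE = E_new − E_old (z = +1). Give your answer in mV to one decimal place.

E_old = (24.8/1)·ln(8.40/149) = -71.32 mV
E_new = (24.8/1)·ln(8.40/496) = -101.14 mV
ΔE = -101.14 − (-71.32) = -29.83 mV

-29.8 mV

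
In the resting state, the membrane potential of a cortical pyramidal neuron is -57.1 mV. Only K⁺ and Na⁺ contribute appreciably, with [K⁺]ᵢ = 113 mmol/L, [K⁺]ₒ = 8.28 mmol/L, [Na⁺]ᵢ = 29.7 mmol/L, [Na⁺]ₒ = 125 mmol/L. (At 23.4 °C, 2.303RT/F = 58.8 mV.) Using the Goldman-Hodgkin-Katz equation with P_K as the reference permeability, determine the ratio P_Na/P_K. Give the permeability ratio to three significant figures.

0.0312

Let α = P_Na/P_K. GHK: Vm = 58.8·log₁₀[(Kₒ + α·Naₒ)/(Kᵢ + α·Naᵢ)].
10^(Vm/58.8) = 10^(-57.1/58.8) = 0.10688
So 0.10688·(Kᵢ + α·Naᵢ) = Kₒ + α·Naₒ → α = (0.10688·113.0 − 8.28) / (125.0 − 0.10688·29.7)
α = (12.08 − 8.28) / (125.0 − 3.174) = 3.798/121.8 = 0.03117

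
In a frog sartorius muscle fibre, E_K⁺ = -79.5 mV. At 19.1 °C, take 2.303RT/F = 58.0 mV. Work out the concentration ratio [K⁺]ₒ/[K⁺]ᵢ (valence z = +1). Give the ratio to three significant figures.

0.0426

log₁₀([out]/[in]) = E·z/(58.0) = -79.5 × 1 / 58.0 = -1.3707
[out]/[in] = 10^(-1.3707) = 0.04259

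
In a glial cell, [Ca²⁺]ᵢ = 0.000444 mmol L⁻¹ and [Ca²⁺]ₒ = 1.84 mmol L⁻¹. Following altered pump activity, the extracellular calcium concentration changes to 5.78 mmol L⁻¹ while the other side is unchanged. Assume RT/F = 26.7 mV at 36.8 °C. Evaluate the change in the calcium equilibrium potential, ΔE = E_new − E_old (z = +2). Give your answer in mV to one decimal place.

E_old = (26.7/2)·ln(1.84/0.000444) = 111.20 mV
E_new = (26.7/2)·ln(5.78/0.000444) = 126.48 mV
ΔE = 126.48 − (111.20) = 15.28 mV

15.3 mV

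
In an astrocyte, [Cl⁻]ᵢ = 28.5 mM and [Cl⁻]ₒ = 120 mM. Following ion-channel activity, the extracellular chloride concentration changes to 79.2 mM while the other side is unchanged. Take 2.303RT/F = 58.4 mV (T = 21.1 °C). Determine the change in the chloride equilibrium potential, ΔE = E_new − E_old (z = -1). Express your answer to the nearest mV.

11 mV

E_old = (58.4/-1)·log₁₀(120/28.5) = -36.46 mV
E_new = (58.4/-1)·log₁₀(79.2/28.5) = -25.92 mV
ΔE = -25.92 − (-36.46) = 10.54 mV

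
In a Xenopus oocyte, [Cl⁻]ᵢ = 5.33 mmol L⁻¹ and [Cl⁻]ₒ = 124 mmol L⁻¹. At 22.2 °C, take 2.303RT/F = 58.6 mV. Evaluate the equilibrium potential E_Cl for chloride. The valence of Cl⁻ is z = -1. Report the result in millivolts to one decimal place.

-80.1 mV

E = (58.6/z) · log₁₀([Cl⁻]_out/[Cl⁻]_in) with z = -1.
For an anion, dividing by z = -1 reverses the sign.
= (58.6/-1) · log₁₀(124/5.33) = -58.60 · log₁₀(23.26)
= -58.60 · (1.3667) = -80.09 mV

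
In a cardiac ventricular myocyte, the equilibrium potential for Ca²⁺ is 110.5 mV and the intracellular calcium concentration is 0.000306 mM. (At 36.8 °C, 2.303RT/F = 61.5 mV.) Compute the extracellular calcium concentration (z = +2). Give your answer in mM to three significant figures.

1.20 mM

Nernst: E = (61.5/2) · log₁₀([out]/[in]), so log₁₀([out]/[in]) = 110.5 × 2 / 61.5 = 3.5935.
[out]/[in] = 10^(3.5935) = 3922.
[out] = 3922 × 0.000306 = 1.2 mM.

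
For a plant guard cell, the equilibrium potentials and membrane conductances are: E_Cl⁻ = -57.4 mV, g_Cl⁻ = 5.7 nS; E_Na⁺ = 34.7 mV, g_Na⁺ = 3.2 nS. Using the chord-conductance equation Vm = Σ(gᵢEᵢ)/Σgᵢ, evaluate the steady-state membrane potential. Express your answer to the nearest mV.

Σ gᵢEᵢ = 5.7·(-57.4) + 3.2·(34.7) = -216.14
Σ gᵢ = 5.7 + 3.2 = 8.9
Vm = -216.14 / 8.9 = -24.29 mV

-24 mV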